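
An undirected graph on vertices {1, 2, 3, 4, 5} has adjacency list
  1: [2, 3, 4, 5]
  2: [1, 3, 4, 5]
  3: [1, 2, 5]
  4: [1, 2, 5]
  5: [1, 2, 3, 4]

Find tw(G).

A width-3 tree decomposition is:
Bags: B1 = {1, 2, 3, 5}  B2 = {1, 2, 4, 5}
Tree: B1–B2
Every bag has size at most 4, so the width is 4 − 1 = 3 and tw(G) ≤ 3. Conversely, {1, 2, 3, 5} is a clique of size 4, and the vertices of any clique must share a bag in every tree decomposition; so some bag has ≥ 4 vertices and tw(G) ≥ 3. Combining the bounds, tw(G) = 3.

3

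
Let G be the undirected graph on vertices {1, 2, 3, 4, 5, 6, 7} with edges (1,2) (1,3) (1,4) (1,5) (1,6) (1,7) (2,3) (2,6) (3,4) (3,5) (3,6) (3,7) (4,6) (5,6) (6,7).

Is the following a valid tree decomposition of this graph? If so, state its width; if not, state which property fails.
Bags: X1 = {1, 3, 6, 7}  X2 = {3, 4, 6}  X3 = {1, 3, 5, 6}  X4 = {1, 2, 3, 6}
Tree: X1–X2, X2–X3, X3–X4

A tree decomposition must satisfy three properties: every vertex lies in some bag; for every edge, both endpoints lie together in some bag; and for every vertex, the bags containing it form a connected subtree. Here edge (1,4) lies in no bag, so the decomposition is invalid.

No — edge (1,4) lies in no bag.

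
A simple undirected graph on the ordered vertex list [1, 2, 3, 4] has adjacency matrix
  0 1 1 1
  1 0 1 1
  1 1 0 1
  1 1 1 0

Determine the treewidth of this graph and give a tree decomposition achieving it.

Treewidth 3.
Bags: B1 = {1, 2, 3, 4}
Tree: (single bag)

A single bag containing all 4 vertices is trivially a valid decomposition of width 3. Conversely, {1, 2, 3, 4} is a clique of size 4, and the vertices of any clique must share a bag in every tree decomposition; so some bag has ≥ 4 vertices and tw(G) ≥ 3. Hence tw(G) = 3 exactly.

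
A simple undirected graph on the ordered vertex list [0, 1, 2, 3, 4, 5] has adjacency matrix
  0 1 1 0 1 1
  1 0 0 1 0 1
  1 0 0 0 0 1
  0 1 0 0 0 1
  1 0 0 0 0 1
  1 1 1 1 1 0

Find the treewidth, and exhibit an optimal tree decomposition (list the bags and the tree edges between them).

Treewidth 2.
One such decomposition:
Bags: B1 = {1, 3, 5}  B2 = {0, 1, 5}  B3 = {0, 4, 5}  B4 = {0, 2, 5}
Tree: B1–B2, B2–B3, B2–B4

Each bag holds 3 vertices, so the decomposition has width 2, which upper-bounds the treewidth. On the other hand G contains the 3-clique {0, 1, 5}. A clique must lie in a single bag of any decomposition, so no decomposition can have width below 2. Hence tw(G) = 2 exactly.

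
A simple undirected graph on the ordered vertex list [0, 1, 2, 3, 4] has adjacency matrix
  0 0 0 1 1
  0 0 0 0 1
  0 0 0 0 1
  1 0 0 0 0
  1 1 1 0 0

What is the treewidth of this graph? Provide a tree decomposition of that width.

The largest bag has 2 vertices, giving width 1; this decomposition certifies tw(G) ≤ 1. G has an edge, so its treewidth is at least 1. Therefore the treewidth is 1.

Treewidth 1.
One optimal decomposition is:
Bags: B1 = {0, 4}  B2 = {1, 4}  B3 = {0, 3}  B4 = {2, 4}
Tree: B1–B2, B1–B3, B1–B4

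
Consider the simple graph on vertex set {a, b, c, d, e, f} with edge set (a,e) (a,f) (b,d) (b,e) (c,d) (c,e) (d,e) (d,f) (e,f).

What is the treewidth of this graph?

2

A width-2 tree decomposition is:
Bags: B1 = {a, e, f}  B2 = {d, e, f}  B3 = {c, d, e}  B4 = {b, d, e}
Tree: B1–B2, B2–B3, B3–B4
The largest bag has 3 vertices, giving width 2; this decomposition certifies tw(G) ≤ 2. Conversely, {c, d, e} is a clique of size 3, and the vertices of any clique must share a bag in every tree decomposition; so some bag has ≥ 3 vertices and tw(G) ≥ 2. The upper and lower bounds meet at 2, so that is the treewidth.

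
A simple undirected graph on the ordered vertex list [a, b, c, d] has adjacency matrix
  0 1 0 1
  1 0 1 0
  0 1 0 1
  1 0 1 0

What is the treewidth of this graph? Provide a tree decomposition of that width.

Every bag has size at most 3, so the width is 3 − 1 = 2 and tw(G) ≤ 2. The edges d–c–b–a–d form a cycle, so G is not a tree and its treewidth is at least 2. Therefore the treewidth is 2.

Treewidth 2.
One optimal decomposition is:
Bags: B1 = {b, c, d}  B2 = {a, b, d}
Tree: B1–B2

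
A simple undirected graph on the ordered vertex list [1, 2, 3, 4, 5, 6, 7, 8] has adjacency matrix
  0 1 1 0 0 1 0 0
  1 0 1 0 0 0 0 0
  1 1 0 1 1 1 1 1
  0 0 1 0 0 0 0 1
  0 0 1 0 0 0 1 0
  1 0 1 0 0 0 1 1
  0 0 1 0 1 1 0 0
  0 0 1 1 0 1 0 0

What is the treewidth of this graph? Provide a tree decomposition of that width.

Every bag has size at most 3, so the width is 3 − 1 = 2 and tw(G) ≤ 2. For the lower bound, the 3 vertices {1, 2, 3} are pairwise adjacent, and any tree decomposition puts a clique entirely inside one bag — forcing width ≥ 2. Hence tw(G) = 2 exactly.

Treewidth 2.
One such decomposition:
Bags: B1 = {1, 3, 6}  B2 = {3, 6, 7}  B3 = {3, 5, 7}  B4 = {1, 2, 3}  B5 = {3, 6, 8}  B6 = {3, 4, 8}
Tree: B1–B2, B2–B3, B1–B4, B1–B5, B5–B6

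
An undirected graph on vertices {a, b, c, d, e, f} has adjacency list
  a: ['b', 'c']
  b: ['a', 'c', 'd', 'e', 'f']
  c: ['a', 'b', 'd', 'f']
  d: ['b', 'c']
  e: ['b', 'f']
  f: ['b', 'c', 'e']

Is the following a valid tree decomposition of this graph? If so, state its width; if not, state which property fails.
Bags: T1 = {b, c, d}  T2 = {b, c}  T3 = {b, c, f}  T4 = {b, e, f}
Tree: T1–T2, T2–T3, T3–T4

No — vertex a appears in no bag.

A tree decomposition must satisfy three properties: every vertex lies in some bag; for every edge, both endpoints lie together in some bag; and for every vertex, the bags containing it form a connected subtree. Here vertex a appears in no bag, so the decomposition is invalid.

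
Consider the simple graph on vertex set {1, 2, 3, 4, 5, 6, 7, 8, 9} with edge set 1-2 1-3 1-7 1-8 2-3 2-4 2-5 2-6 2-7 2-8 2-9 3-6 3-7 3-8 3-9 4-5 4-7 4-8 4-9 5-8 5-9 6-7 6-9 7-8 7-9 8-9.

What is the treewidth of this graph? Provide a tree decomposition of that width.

Treewidth 4.
Bags: B1 = {2, 4, 7, 8, 9}  B2 = {2, 3, 7, 8, 9}  B3 = {1, 2, 3, 7, 8}  B4 = {2, 3, 6, 7, 9}  B5 = {2, 4, 5, 8, 9}
Tree: B1–B2, B2–B3, B2–B4, B1–B5

The largest bag has 5 vertices, giving width 4; this decomposition certifies tw(G) ≤ 4. For the lower bound, the 5 vertices {2, 4, 5, 8, 9} are pairwise adjacent, and any tree decomposition puts a clique entirely inside one bag — forcing width ≥ 4. Combining the bounds, tw(G) = 4.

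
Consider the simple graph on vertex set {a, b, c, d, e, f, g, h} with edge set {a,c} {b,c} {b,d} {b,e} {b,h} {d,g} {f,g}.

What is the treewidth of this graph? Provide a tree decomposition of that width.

Treewidth 1.
One optimal decomposition is:
Bags: B1 = {d, g}  B2 = {b, d}  B3 = {b, c}  B4 = {f, g}  B5 = {b, h}  B6 = {b, e}  B7 = {a, c}
Tree: B1–B2, B2–B3, B1–B4, B2–B5, B3–B6, B3–B7

Each bag holds 2 vertices, so the decomposition has width 1, which upper-bounds the treewidth. G has an edge, so its treewidth is at least 1. Hence tw(G) = 1 exactly.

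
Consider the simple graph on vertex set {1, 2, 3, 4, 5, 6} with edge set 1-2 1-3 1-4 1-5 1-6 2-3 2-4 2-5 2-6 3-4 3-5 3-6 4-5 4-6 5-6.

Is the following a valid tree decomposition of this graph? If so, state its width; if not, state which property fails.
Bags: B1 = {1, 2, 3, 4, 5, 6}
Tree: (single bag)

Every vertex of G appears in some bag (union = {1, 2, 3, 4, 5, 6}); every edge is covered by a bag; and for each vertex v the set of bags containing v is connected in the bag tree. The decomposition is therefore valid. The largest bag has 6 vertices, so the width is 5.

Yes; width 5.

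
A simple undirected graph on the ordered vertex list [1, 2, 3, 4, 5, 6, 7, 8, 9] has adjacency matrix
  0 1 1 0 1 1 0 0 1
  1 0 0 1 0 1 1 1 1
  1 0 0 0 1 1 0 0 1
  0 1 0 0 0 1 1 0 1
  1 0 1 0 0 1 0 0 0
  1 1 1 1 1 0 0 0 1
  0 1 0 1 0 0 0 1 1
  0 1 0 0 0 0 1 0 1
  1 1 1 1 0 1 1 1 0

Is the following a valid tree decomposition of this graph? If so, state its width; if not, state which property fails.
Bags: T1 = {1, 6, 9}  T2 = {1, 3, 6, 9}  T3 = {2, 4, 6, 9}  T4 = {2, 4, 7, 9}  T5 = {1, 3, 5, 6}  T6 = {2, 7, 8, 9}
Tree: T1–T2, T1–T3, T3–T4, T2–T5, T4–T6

No — edge (2,1) lies in no bag.

A tree decomposition must satisfy three properties: every vertex lies in some bag; for every edge, both endpoints lie together in some bag; and for every vertex, the bags containing it form a connected subtree. Here edge (2,1) lies in no bag, so the decomposition is invalid.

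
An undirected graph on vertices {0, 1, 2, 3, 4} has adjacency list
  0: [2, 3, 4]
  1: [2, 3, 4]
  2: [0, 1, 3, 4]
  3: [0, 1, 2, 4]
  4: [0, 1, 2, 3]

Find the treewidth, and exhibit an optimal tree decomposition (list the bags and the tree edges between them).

The largest bag has 4 vertices, giving width 3; this decomposition certifies tw(G) ≤ 3. Conversely, {0, 2, 3, 4} is a clique of size 4, and the vertices of any clique must share a bag in every tree decomposition; so some bag has ≥ 4 vertices and tw(G) ≥ 3. The upper and lower bounds meet at 3, so that is the treewidth.

Treewidth 3.
One such decomposition:
Bags: B1 = {0, 2, 3, 4}  B2 = {1, 2, 3, 4}
Tree: B1–B2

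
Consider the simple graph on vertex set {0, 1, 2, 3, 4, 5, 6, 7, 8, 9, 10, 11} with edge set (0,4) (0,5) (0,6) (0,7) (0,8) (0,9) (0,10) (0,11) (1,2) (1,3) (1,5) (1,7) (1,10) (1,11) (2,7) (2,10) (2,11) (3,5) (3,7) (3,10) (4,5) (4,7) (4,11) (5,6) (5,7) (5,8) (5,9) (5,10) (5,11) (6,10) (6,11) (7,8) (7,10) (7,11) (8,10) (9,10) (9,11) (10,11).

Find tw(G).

4

A width-4 tree decomposition is:
Bags: B1 = {1, 5, 7, 10, 11}  B2 = {0, 5, 7, 10, 11}  B3 = {1, 3, 5, 7, 10}  B4 = {1, 2, 7, 10, 11}  B5 = {0, 5, 6, 10, 11}  B6 = {0, 5, 7, 8, 10}  B7 = {0, 4, 5, 7, 11}  B8 = {0, 5, 9, 10, 11}
Tree: B1–B2, B1–B3, B1–B4, B2–B5, B2–B6, B2–B7, B2–B8
Each bag holds 5 vertices, so the decomposition has width 4, which upper-bounds the treewidth. Conversely, {1, 2, 7, 10, 11} is a clique of size 5, and the vertices of any clique must share a bag in every tree decomposition; so some bag has ≥ 5 vertices and tw(G) ≥ 4. Therefore the treewidth is 4.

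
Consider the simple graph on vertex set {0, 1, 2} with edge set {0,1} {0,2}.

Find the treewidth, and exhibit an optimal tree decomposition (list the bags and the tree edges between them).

Treewidth 1.
One optimal decomposition is:
Bags: B1 = {0, 2}  B2 = {0, 1}
Tree: B1–B2

Every bag has size at most 2, so the width is 2 − 1 = 1 and tw(G) ≤ 1. Since G has at least one edge (e.g. 0–2), it is not an edgeless graph, so tw(G) ≥ 1. Therefore the treewidth is 1.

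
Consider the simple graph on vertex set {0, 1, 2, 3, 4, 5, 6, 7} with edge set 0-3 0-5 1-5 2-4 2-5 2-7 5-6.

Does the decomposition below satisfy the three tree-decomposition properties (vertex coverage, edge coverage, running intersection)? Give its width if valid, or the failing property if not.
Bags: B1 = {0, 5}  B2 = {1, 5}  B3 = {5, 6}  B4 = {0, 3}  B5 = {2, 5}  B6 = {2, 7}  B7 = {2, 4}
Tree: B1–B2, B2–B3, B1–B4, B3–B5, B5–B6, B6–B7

Yes; width 1.

Checking the three conditions: (i) the bags cover all of {0, 1, 2, 3, 4, 5, 6, 7}; (ii) for each edge, some bag contains both endpoints; (iii) the bags containing any fixed vertex form a subtree. All hold, so the decomposition is valid with width 2 − 1 = 1.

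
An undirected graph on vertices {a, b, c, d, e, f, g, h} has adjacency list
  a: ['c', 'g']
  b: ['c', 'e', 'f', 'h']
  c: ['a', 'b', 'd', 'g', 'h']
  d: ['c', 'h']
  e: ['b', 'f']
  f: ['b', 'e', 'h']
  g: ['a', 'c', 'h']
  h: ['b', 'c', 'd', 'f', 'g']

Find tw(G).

A width-2 tree decomposition is:
Bags: B1 = {b, c, h}  B2 = {b, f, h}  B3 = {c, g, h}  B4 = {a, c, g}  B5 = {b, e, f}  B6 = {c, d, h}
Tree: B1–B2, B1–B3, B3–B4, B2–B5, B1–B6
The largest bag has 3 vertices, giving width 2; this decomposition certifies tw(G) ≤ 2. On the other hand G contains the 3-clique {b, e, f}. A clique must lie in a single bag of any decomposition, so no decomposition can have width below 2. Combining the bounds, tw(G) = 2.

2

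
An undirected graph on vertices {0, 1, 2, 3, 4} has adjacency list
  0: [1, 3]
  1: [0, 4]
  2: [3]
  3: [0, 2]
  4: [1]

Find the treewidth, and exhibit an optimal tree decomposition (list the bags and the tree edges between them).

Treewidth 1.
Bags: B1 = {0, 3}  B2 = {2, 3}  B3 = {0, 1}  B4 = {1, 4}
Tree: B1–B2, B1–B3, B3–B4

Every bag has size at most 2, so the width is 2 − 1 = 1 and tw(G) ≤ 1. Since G has at least one edge (e.g. 0–3), it is not an edgeless graph, so tw(G) ≥ 1. Therefore the treewidth is 1.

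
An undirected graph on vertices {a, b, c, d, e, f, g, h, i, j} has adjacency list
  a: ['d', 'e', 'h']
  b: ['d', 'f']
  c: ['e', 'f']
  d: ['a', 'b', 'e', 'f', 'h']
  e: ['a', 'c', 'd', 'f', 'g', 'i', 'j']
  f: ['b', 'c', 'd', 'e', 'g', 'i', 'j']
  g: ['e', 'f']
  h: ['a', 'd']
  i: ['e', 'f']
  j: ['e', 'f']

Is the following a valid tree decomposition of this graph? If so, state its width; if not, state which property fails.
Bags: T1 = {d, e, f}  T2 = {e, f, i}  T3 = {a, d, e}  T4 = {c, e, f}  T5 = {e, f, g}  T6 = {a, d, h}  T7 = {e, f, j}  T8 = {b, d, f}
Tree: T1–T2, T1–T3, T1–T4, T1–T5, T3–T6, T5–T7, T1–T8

Yes; width 2.

Checking the three conditions: (i) the bags cover all of {a, b, c, d, e, f, g, h, i, j}; (ii) for each edge, some bag contains both endpoints; (iii) the bags containing any fixed vertex form a subtree. All hold, so the decomposition is valid with width 3 − 1 = 2.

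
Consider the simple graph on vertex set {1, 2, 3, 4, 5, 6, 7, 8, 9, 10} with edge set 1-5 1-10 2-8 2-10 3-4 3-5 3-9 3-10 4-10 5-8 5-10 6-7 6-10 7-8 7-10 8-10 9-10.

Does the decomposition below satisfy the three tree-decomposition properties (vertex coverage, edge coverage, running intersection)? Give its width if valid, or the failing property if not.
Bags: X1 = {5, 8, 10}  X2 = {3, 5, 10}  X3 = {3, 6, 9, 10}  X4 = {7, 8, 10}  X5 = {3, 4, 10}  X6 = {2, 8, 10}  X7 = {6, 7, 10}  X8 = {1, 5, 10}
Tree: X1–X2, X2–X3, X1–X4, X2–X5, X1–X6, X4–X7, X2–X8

No — bags containing vertex 6 are not connected in the tree.

A tree decomposition must satisfy three properties: every vertex lies in some bag; for every edge, both endpoints lie together in some bag; and for every vertex, the bags containing it form a connected subtree. Here bags containing vertex 6 are not connected in the tree, so the decomposition is invalid.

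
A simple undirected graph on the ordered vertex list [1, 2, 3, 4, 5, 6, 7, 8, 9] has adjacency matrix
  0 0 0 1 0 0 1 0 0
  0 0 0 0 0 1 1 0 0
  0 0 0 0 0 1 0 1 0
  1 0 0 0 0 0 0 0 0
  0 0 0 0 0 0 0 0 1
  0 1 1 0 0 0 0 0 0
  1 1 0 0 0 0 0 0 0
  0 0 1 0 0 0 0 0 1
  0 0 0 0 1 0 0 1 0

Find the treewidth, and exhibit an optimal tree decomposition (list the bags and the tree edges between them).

Treewidth 1.
One such decomposition:
Bags: B1 = {1, 4}  B2 = {1, 7}  B3 = {2, 7}  B4 = {2, 6}  B5 = {3, 6}  B6 = {3, 8}  B7 = {8, 9}  B8 = {5, 9}
Tree: B1–B2, B2–B3, B3–B4, B4–B5, B5–B6, B6–B7, B7–B8

Each bag holds 2 vertices, so the decomposition has width 1, which upper-bounds the treewidth. G has an edge, so its treewidth is at least 1. Hence tw(G) = 1 exactly.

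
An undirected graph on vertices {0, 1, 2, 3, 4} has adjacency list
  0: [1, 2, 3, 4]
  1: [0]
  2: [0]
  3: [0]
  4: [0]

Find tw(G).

1

A width-1 tree decomposition is:
Bags: B1 = {0, 2}  B2 = {0, 1}  B3 = {0, 4}  B4 = {0, 3}
Tree: B1–B2, B2–B3, B2–B4
The largest bag has 2 vertices, giving width 1; this decomposition certifies tw(G) ≤ 1. Any graph with an edge has treewidth ≥ 1, and G has the edge 2–0. Combining the bounds, tw(G) = 1.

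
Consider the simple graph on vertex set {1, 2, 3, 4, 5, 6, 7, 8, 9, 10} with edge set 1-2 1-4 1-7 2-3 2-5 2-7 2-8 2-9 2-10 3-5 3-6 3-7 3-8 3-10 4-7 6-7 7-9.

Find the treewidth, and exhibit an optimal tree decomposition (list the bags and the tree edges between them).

Treewidth 2.
One such decomposition:
Bags: B1 = {1, 2, 7}  B2 = {2, 3, 7}  B3 = {2, 3, 10}  B4 = {1, 4, 7}  B5 = {3, 6, 7}  B6 = {2, 3, 5}  B7 = {2, 7, 9}  B8 = {2, 3, 8}
Tree: B1–B2, B2–B3, B1–B4, B2–B5, B3–B6, B1–B7, B3–B8

Each bag holds 3 vertices, so the decomposition has width 2, which upper-bounds the treewidth. On the other hand G contains the 3-clique {1, 2, 7}. A clique must lie in a single bag of any decomposition, so no decomposition can have width below 2. The upper and lower bounds meet at 2, so that is the treewidth.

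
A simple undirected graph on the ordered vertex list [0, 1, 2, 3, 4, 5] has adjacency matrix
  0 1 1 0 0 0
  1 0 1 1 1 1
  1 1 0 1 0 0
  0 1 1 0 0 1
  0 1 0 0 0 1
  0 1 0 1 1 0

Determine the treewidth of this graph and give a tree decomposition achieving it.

Each bag holds 3 vertices, so the decomposition has width 2, which upper-bounds the treewidth. Conversely, {0, 1, 2} is a clique of size 3, and the vertices of any clique must share a bag in every tree decomposition; so some bag has ≥ 3 vertices and tw(G) ≥ 2. Therefore the treewidth is 2.

Treewidth 2.
Bags: B1 = {1, 3, 5}  B2 = {1, 2, 3}  B3 = {0, 1, 2}  B4 = {1, 4, 5}
Tree: B1–B2, B2–B3, B1–B4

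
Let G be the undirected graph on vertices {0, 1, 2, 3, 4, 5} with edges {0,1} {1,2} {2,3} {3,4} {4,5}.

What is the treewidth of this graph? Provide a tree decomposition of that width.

The largest bag has 2 vertices, giving width 1; this decomposition certifies tw(G) ≤ 1. Since G has at least one edge (e.g. 2–1), it is not an edgeless graph, so tw(G) ≥ 1. Therefore the treewidth is 1.

Treewidth 1.
One such decomposition:
Bags: B1 = {1, 2}  B2 = {2, 3}  B3 = {3, 4}  B4 = {4, 5}  B5 = {0, 1}
Tree: B1–B2, B2–B3, B3–B4, B1–B5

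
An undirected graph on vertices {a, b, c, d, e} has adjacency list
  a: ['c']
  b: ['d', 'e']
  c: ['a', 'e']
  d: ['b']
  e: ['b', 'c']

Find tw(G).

A width-1 tree decomposition is:
Bags: B1 = {a, c}  B2 = {c, e}  B3 = {b, e}  B4 = {b, d}
Tree: B1–B2, B2–B3, B3–B4
Each bag holds 2 vertices, so the decomposition has width 1, which upper-bounds the treewidth. Any graph with an edge has treewidth ≥ 1, and G has the edge a–c. The upper and lower bounds meet at 1, so that is the treewidth.

1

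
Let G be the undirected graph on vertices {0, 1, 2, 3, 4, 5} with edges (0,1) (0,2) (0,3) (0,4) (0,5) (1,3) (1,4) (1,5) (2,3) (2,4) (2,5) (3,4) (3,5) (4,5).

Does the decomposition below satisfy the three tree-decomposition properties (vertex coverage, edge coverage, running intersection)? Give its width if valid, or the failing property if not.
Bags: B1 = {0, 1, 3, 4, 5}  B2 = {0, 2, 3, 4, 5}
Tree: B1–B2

Checking the three conditions: (i) the bags cover all of {0, 1, 2, 3, 4, 5}; (ii) for each edge, some bag contains both endpoints; (iii) the bags containing any fixed vertex form a subtree. All hold, so the decomposition is valid with width 5 − 1 = 4.

Yes; width 4.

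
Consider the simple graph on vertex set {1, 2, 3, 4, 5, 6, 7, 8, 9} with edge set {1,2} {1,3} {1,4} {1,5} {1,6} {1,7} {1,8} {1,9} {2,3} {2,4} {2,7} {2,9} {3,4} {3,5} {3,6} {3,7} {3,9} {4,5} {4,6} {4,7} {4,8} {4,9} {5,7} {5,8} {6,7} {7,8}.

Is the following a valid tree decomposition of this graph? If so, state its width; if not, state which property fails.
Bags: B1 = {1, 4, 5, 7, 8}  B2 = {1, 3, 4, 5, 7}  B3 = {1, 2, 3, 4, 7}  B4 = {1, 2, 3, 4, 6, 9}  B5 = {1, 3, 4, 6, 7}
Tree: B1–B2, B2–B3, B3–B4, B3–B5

No — bags containing vertex 6 are not connected in the tree.

A tree decomposition must satisfy three properties: every vertex lies in some bag; for every edge, both endpoints lie together in some bag; and for every vertex, the bags containing it form a connected subtree. Here bags containing vertex 6 are not connected in the tree, so the decomposition is invalid.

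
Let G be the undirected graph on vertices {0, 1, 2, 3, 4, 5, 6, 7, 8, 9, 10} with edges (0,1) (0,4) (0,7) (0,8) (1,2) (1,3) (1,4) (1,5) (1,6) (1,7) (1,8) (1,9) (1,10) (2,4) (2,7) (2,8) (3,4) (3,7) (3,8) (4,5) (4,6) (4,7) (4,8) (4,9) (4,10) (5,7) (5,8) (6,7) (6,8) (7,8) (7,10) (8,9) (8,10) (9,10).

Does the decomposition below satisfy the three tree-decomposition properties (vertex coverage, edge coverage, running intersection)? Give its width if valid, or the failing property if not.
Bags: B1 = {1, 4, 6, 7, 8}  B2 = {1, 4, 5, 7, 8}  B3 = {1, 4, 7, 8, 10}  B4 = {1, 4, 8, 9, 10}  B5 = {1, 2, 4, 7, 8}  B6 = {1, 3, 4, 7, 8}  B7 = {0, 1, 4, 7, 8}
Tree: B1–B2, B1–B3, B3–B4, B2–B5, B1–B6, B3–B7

Yes; width 4.

Every vertex of G appears in some bag (union = {0, 1, 2, 3, 4, 5, 6, 7, 8, 9, 10}); every edge is covered by a bag; and for each vertex v the set of bags containing v is connected in the bag tree. The decomposition is therefore valid. The largest bag has 5 vertices, so the width is 4.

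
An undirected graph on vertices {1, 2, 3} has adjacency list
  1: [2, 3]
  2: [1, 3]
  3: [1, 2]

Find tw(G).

2

A width-2 tree decomposition is:
Bags: B1 = {1, 2, 3}
Tree: (single bag)
With just one bag of size 3, the width is 3 − 1 = 2, so tw(G) ≤ 2. On the other hand G contains the 3-clique {1, 2, 3}. A clique must lie in a single bag of any decomposition, so no decomposition can have width below 2. The upper and lower bounds meet at 2, so that is the treewidth.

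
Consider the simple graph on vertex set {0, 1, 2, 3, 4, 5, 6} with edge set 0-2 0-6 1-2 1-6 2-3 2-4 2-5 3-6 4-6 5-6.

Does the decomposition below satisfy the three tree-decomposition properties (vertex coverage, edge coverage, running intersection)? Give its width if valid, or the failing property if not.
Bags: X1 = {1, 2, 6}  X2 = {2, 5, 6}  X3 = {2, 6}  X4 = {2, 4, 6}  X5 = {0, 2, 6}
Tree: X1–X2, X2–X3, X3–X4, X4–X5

No — vertex 3 appears in no bag.

A tree decomposition must satisfy three properties: every vertex lies in some bag; for every edge, both endpoints lie together in some bag; and for every vertex, the bags containing it form a connected subtree. Here vertex 3 appears in no bag, so the decomposition is invalid.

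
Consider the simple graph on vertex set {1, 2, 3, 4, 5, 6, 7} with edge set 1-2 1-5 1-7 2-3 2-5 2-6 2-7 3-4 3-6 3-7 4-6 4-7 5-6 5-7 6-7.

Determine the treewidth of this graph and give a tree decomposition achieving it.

Treewidth 3.
Bags: B1 = {2, 5, 6, 7}  B2 = {2, 3, 6, 7}  B3 = {3, 4, 6, 7}  B4 = {1, 2, 5, 7}
Tree: B1–B2, B2–B3, B1–B4

Every bag has size at most 4, so the width is 4 − 1 = 3 and tw(G) ≤ 3. For the lower bound, the 4 vertices {2, 3, 6, 7} are pairwise adjacent, and any tree decomposition puts a clique entirely inside one bag — forcing width ≥ 3. The upper and lower bounds meet at 3, so that is the treewidth.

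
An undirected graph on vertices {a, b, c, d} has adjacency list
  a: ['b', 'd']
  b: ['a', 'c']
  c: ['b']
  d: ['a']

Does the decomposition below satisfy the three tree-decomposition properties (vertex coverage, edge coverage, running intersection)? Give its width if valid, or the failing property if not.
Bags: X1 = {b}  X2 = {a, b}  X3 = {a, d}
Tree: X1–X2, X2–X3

No — vertex c appears in no bag.

A tree decomposition must satisfy three properties: every vertex lies in some bag; for every edge, both endpoints lie together in some bag; and for every vertex, the bags containing it form a connected subtree. Here vertex c appears in no bag, so the decomposition is invalid.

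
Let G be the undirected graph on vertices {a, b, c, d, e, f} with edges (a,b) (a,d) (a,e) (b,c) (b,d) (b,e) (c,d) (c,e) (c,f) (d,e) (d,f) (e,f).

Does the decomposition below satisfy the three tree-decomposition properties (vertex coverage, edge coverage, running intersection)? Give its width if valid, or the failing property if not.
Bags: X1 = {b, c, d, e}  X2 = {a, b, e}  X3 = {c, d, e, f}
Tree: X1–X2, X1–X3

A tree decomposition must satisfy three properties: every vertex lies in some bag; for every edge, both endpoints lie together in some bag; and for every vertex, the bags containing it form a connected subtree. Here edge (d,a) lies in no bag, so the decomposition is invalid.

No — edge (d,a) lies in no bag.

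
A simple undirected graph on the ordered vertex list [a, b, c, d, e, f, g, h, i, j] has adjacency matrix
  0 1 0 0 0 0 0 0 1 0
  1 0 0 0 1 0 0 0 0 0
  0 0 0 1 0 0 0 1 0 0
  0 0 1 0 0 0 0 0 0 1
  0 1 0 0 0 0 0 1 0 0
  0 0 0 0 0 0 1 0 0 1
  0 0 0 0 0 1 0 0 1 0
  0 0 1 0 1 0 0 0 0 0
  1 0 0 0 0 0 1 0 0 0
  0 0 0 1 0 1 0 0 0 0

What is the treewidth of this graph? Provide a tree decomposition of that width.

Treewidth 2.
Bags: B1 = {a, b, e}  B2 = {a, e, i}  B3 = {e, g, i}  B4 = {e, f, g}  B5 = {e, f, j}  B6 = {d, e, j}  B7 = {c, d, e}  B8 = {c, e, h}
Tree: B1–B2, B2–B3, B3–B4, B4–B5, B5–B6, B6–B7, B7–B8

The largest bag has 3 vertices, giving width 2; this decomposition certifies tw(G) ≤ 2. For the lower bound, G contains the cycle e–b–a–i–g–f–j–d–c–h–e, so G is not a forest; only forests have treewidth ≤ 1, hence tw(G) ≥ 2. Therefore the treewidth is 2.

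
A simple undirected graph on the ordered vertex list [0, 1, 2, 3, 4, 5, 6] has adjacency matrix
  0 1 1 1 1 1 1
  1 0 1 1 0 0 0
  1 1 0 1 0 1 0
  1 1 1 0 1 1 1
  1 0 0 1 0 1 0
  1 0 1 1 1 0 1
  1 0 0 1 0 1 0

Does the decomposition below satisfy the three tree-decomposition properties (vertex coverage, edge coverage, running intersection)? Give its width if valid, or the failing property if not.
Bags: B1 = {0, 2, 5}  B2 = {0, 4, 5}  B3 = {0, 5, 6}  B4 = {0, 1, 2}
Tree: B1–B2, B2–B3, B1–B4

No — vertex 3 appears in no bag.

A tree decomposition must satisfy three properties: every vertex lies in some bag; for every edge, both endpoints lie together in some bag; and for every vertex, the bags containing it form a connected subtree. Here vertex 3 appears in no bag, so the decomposition is invalid.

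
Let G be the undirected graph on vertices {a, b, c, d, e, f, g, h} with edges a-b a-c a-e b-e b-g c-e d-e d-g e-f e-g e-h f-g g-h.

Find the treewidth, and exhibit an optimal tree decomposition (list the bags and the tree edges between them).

Every bag has size at most 3, so the width is 3 − 1 = 2 and tw(G) ≤ 2. For the lower bound, the 3 vertices {d, e, g} are pairwise adjacent, and any tree decomposition puts a clique entirely inside one bag — forcing width ≥ 2. Hence tw(G) = 2 exactly.

Treewidth 2.
Bags: B1 = {e, g, h}  B2 = {d, e, g}  B3 = {b, e, g}  B4 = {a, b, e}  B5 = {e, f, g}  B6 = {a, c, e}
Tree: B1–B2, B1–B3, B3–B4, B3–B5, B4–B6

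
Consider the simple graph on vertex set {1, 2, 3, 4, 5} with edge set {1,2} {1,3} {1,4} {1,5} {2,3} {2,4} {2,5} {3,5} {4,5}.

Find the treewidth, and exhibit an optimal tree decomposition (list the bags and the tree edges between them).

Every bag has size at most 4, so the width is 4 − 1 = 3 and tw(G) ≤ 3. For the lower bound, the 4 vertices {1, 2, 3, 5} are pairwise adjacent, and any tree decomposition puts a clique entirely inside one bag — forcing width ≥ 3. Combining the bounds, tw(G) = 3.

Treewidth 3.
One such decomposition:
Bags: B1 = {1, 2, 3, 5}  B2 = {1, 2, 4, 5}
Tree: B1–B2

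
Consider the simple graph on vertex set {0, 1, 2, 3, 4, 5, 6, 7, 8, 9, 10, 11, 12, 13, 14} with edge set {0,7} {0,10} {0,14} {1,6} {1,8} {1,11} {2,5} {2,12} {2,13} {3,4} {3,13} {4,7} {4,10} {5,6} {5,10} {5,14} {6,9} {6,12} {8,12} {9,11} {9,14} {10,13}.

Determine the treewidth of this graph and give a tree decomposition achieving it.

Treewidth 3.
One optimal decomposition is:
Bags: B1 = {1, 8, 9, 11}  B2 = {1, 6, 8, 9}  B3 = {6, 8, 9, 12}  B4 = {6, 9, 12, 14}  B5 = {5, 6, 12, 14}  B6 = {2, 5, 12, 14}  B7 = {0, 2, 5, 14}  B8 = {0, 2, 5, 10}  B9 = {0, 2, 10, 13}  B10 = {0, 7, 10, 13}  B11 = {4, 7, 10, 13}  B12 = {3, 4, 7, 13}
Tree: B1–B2, B2–B3, B3–B4, B4–B5, B5–B6, B6–B7, B7–B8, B8–B9, B9–B10, B10–B11, B11–B12

The largest bag has 4 vertices, giving width 3; this decomposition certifies tw(G) ≤ 3. For the lower bound: the 4 vertex sets {1,8,11}, {9}, {6}, {2,5,12,14} are disjoint, each induces a connected subgraph, and every pair is joined by at least one edge of G. Contracting each set to a single vertex therefore yields K_{4} as a minor, and since treewidth is minor-monotone, tw(G) ≥ tw(K_{4}) = 3. The upper and lower bounds meet at 3, so that is the treewidth.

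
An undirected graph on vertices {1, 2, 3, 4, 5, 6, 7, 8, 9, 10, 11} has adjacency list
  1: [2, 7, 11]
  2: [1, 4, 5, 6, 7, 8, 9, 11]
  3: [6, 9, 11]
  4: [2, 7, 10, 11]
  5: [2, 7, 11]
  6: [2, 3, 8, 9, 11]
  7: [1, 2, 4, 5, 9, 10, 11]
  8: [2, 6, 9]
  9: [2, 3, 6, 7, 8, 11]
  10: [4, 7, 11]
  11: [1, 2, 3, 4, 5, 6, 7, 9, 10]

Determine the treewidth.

A width-3 tree decomposition is:
Bags: B1 = {2, 6, 8, 9}  B2 = {2, 6, 9, 11}  B3 = {2, 7, 9, 11}  B4 = {2, 4, 7, 11}  B5 = {1, 2, 7, 11}  B6 = {2, 5, 7, 11}  B7 = {4, 7, 10, 11}  B8 = {3, 6, 9, 11}
Tree: B1–B2, B2–B3, B3–B4, B4–B5, B5–B6, B4–B7, B2–B8
Each bag holds 4 vertices, so the decomposition has width 3, which upper-bounds the treewidth. On the other hand G contains the 4-clique {2, 6, 8, 9}. A clique must lie in a single bag of any decomposition, so no decomposition can have width below 3. The upper and lower bounds meet at 3, so that is the treewidth.

3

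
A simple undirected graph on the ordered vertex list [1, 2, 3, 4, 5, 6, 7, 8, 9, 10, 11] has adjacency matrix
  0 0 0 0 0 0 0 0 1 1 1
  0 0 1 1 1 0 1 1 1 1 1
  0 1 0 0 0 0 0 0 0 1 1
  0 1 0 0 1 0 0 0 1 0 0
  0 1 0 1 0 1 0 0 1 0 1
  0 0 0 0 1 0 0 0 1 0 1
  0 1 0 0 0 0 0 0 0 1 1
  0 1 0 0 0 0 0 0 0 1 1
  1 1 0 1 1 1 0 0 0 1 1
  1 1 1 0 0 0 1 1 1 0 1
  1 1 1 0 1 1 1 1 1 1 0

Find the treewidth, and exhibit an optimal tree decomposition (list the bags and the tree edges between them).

Treewidth 3.
One optimal decomposition is:
Bags: B1 = {2, 9, 10, 11}  B2 = {1, 9, 10, 11}  B3 = {2, 3, 10, 11}  B4 = {2, 5, 9, 11}  B5 = {2, 4, 5, 9}  B6 = {2, 7, 10, 11}  B7 = {5, 6, 9, 11}  B8 = {2, 8, 10, 11}
Tree: B1–B2, B1–B3, B1–B4, B4–B5, B3–B6, B4–B7, B1–B8

The largest bag has 4 vertices, giving width 3; this decomposition certifies tw(G) ≤ 3. On the other hand G contains the 4-clique {1, 9, 10, 11}. A clique must lie in a single bag of any decomposition, so no decomposition can have width below 3. The upper and lower bounds meet at 3, so that is the treewidth.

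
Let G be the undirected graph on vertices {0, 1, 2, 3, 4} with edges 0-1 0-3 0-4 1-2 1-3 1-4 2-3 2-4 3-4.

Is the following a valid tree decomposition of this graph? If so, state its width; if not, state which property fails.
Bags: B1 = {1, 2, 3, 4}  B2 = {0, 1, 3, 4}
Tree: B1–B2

Checking the three conditions: (i) the bags cover all of {0, 1, 2, 3, 4}; (ii) for each edge, some bag contains both endpoints; (iii) the bags containing any fixed vertex form a subtree. All hold, so the decomposition is valid with width 4 − 1 = 3.

Yes; width 3.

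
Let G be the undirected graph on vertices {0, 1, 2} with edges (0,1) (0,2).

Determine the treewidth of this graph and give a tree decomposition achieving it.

Treewidth 1.
One optimal decomposition is:
Bags: B1 = {0, 1}  B2 = {0, 2}
Tree: B1–B2

Every bag has size at most 2, so the width is 2 − 1 = 1 and tw(G) ≤ 1. G has an edge, so its treewidth is at least 1. Therefore the treewidth is 1.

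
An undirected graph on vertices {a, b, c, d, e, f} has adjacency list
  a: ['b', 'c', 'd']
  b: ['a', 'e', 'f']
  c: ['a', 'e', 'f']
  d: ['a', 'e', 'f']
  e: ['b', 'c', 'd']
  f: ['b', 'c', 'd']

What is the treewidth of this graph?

A width-3 tree decomposition is:
Bags: B1 = {a, d, e, f}  B2 = {a, c, e, f}  B3 = {a, b, e, f}
Tree: B1–B2, B2–B3
Every bag has size at most 4, so the width is 4 − 1 = 3 and tw(G) ≤ 3. For the lower bound: the 4 vertex sets {d,f}, {c,e}, {a}, {b} are disjoint, each induces a connected subgraph, and every pair is joined by at least one edge of G. Contracting each set to a single vertex therefore yields K_{4} as a minor, and since treewidth is minor-monotone, tw(G) ≥ tw(K_{4}) = 3. The upper and lower bounds meet at 3, so that is the treewidth.

3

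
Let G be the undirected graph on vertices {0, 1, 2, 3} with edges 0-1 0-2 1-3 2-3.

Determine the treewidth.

2

A width-2 tree decomposition is:
Bags: B1 = {0, 1, 2}  B2 = {1, 2, 3}
Tree: B1–B2
The largest bag has 3 vertices, giving width 2; this decomposition certifies tw(G) ≤ 2. The edges 2–0–1–3–2 form a cycle, so G is not a tree and its treewidth is at least 2. Hence tw(G) = 2 exactly.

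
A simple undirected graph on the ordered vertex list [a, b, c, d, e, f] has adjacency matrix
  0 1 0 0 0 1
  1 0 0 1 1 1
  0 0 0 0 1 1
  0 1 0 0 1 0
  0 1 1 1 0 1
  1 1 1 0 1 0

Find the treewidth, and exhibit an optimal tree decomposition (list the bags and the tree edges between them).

Treewidth 2.
One such decomposition:
Bags: B1 = {b, e, f}  B2 = {a, b, f}  B3 = {b, d, e}  B4 = {c, e, f}
Tree: B1–B2, B1–B3, B1–B4

Each bag holds 3 vertices, so the decomposition has width 2, which upper-bounds the treewidth. On the other hand G contains the 3-clique {b, d, e}. A clique must lie in a single bag of any decomposition, so no decomposition can have width below 2. The upper and lower bounds meet at 2, so that is the treewidth.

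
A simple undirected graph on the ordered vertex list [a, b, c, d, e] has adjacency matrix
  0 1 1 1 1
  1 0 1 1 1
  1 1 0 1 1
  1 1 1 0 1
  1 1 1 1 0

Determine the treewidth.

A width-4 tree decomposition is:
Bags: B1 = {a, b, c, d, e}
Tree: (single bag)
With just one bag of size 5, the width is 5 − 1 = 4, so tw(G) ≤ 4. On the other hand G contains the 5-clique {a, b, c, d, e}. A clique must lie in a single bag of any decomposition, so no decomposition can have width below 4. Hence tw(G) = 4 exactly.

4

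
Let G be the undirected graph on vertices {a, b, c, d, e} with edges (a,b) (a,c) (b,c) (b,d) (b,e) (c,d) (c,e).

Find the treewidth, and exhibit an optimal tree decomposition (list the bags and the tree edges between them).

Treewidth 2.
One such decomposition:
Bags: B1 = {a, b, c}  B2 = {b, c, d}  B3 = {b, c, e}
Tree: B1–B2, B2–B3

Every bag has size at most 3, so the width is 3 − 1 = 2 and tw(G) ≤ 2. On the other hand G contains the 3-clique {b, c, d}. A clique must lie in a single bag of any decomposition, so no decomposition can have width below 2. The upper and lower bounds meet at 2, so that is the treewidth.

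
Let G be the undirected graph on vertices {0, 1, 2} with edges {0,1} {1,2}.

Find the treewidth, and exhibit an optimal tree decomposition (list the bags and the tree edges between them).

Treewidth 1.
Bags: B1 = {0, 1}  B2 = {1, 2}
Tree: B1–B2

Every bag has size at most 2, so the width is 2 − 1 = 1 and tw(G) ≤ 1. Any graph with an edge has treewidth ≥ 1, and G has the edge 1–0. Combining the bounds, tw(G) = 1.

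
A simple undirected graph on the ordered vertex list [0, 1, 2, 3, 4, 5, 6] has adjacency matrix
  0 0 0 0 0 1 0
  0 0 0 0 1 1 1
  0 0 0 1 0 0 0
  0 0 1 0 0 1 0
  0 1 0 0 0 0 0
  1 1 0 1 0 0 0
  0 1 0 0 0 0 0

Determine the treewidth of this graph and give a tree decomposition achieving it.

Treewidth 1.
Bags: B1 = {1, 5}  B2 = {0, 5}  B3 = {3, 5}  B4 = {2, 3}  B5 = {1, 4}  B6 = {1, 6}
Tree: B1–B2, B1–B3, B3–B4, B1–B5, B1–B6

The largest bag has 2 vertices, giving width 1; this decomposition certifies tw(G) ≤ 1. Since G has at least one edge (e.g. 1–5), it is not an edgeless graph, so tw(G) ≥ 1. Combining the bounds, tw(G) = 1.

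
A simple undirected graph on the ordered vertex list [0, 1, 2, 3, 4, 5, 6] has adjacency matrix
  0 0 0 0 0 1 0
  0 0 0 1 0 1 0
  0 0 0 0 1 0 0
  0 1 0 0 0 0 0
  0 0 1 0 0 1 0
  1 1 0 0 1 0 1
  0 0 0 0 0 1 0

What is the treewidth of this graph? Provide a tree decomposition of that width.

Treewidth 1.
Bags: B1 = {5, 6}  B2 = {0, 5}  B3 = {1, 5}  B4 = {1, 3}  B5 = {4, 5}  B6 = {2, 4}
Tree: B1–B2, B1–B3, B3–B4, B2–B5, B5–B6

Each bag holds 2 vertices, so the decomposition has width 1, which upper-bounds the treewidth. Any graph with an edge has treewidth ≥ 1, and G has the edge 5–6. Combining the bounds, tw(G) = 1.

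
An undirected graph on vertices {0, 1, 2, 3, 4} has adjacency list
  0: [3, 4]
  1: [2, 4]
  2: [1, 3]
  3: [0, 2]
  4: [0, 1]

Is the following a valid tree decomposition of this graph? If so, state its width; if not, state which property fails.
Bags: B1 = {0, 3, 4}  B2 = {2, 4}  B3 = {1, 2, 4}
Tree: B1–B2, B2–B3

A tree decomposition must satisfy three properties: every vertex lies in some bag; for every edge, both endpoints lie together in some bag; and for every vertex, the bags containing it form a connected subtree. Here edge (3,2) lies in no bag, so the decomposition is invalid.

No — edge (3,2) lies in no bag.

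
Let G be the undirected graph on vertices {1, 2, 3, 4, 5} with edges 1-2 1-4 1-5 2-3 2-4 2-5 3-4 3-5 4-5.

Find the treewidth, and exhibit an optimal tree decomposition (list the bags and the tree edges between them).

Every bag has size at most 4, so the width is 4 − 1 = 3 and tw(G) ≤ 3. Conversely, {1, 2, 4, 5} is a clique of size 4, and the vertices of any clique must share a bag in every tree decomposition; so some bag has ≥ 4 vertices and tw(G) ≥ 3. Combining the bounds, tw(G) = 3.

Treewidth 3.
Bags: B1 = {1, 2, 4, 5}  B2 = {2, 3, 4, 5}
Tree: B1–B2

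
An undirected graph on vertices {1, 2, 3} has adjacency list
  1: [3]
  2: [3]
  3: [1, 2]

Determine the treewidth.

A width-1 tree decomposition is:
Bags: B1 = {1, 3}  B2 = {2, 3}
Tree: B1–B2
Each bag holds 2 vertices, so the decomposition has width 1, which upper-bounds the treewidth. Since G has at least one edge (e.g. 1–3), it is not an edgeless graph, so tw(G) ≥ 1. Combining the bounds, tw(G) = 1.

1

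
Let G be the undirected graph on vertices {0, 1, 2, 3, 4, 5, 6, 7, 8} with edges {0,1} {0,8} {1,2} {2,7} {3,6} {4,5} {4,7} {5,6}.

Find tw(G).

A width-1 tree decomposition is:
Bags: B1 = {3, 6}  B2 = {5, 6}  B3 = {4, 5}  B4 = {4, 7}  B5 = {2, 7}  B6 = {1, 2}  B7 = {0, 1}  B8 = {0, 8}
Tree: B1–B2, B2–B3, B3–B4, B4–B5, B5–B6, B6–B7, B7–B8
The largest bag has 2 vertices, giving width 1; this decomposition certifies tw(G) ≤ 1. Any graph with an edge has treewidth ≥ 1, and G has the edge 3–6. Therefore the treewidth is 1.

1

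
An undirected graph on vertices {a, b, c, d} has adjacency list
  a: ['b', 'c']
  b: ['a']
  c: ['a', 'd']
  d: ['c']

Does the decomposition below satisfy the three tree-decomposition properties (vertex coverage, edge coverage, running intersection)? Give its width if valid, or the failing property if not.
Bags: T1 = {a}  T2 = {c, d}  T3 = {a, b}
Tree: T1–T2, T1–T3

No — edge (c,a) lies in no bag.

A tree decomposition must satisfy three properties: every vertex lies in some bag; for every edge, both endpoints lie together in some bag; and for every vertex, the bags containing it form a connected subtree. Here edge (c,a) lies in no bag, so the decomposition is invalid.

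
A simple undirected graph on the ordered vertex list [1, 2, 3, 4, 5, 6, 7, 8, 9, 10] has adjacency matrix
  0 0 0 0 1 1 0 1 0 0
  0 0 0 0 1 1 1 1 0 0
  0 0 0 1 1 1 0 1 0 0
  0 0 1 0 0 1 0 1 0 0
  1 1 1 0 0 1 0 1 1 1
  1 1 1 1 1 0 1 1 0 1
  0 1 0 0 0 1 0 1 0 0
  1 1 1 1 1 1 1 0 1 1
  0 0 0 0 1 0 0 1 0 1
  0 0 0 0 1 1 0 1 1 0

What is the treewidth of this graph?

3

A width-3 tree decomposition is:
Bags: B1 = {1, 5, 6, 8}  B2 = {3, 5, 6, 8}  B3 = {5, 6, 8, 10}  B4 = {5, 8, 9, 10}  B5 = {2, 5, 6, 8}  B6 = {2, 6, 7, 8}  B7 = {3, 4, 6, 8}
Tree: B1–B2, B1–B3, B3–B4, B3–B5, B5–B6, B2–B7
The largest bag has 4 vertices, giving width 3; this decomposition certifies tw(G) ≤ 3. Conversely, {5, 8, 9, 10} is a clique of size 4, and the vertices of any clique must share a bag in every tree decomposition; so some bag has ≥ 4 vertices and tw(G) ≥ 3. Therefore the treewidth is 3.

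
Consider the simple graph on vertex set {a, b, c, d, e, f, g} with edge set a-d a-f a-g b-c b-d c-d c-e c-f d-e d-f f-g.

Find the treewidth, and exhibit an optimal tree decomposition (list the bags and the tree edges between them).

Treewidth 2.
Bags: B1 = {b, c, d}  B2 = {c, d, f}  B3 = {a, d, f}  B4 = {c, d, e}  B5 = {a, f, g}
Tree: B1–B2, B2–B3, B2–B4, B3–B5

The largest bag has 3 vertices, giving width 2; this decomposition certifies tw(G) ≤ 2. On the other hand G contains the 3-clique {c, d, e}. A clique must lie in a single bag of any decomposition, so no decomposition can have width below 2. Therefore the treewidth is 2.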